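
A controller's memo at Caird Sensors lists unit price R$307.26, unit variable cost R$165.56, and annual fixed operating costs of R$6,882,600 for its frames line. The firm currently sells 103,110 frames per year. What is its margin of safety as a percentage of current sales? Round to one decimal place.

Unit CM = price − variable cost = R$307.26 − R$165.56 = R$141.70. Break-even units = R$6,882,600 ÷ R$141.70 = 48,571.63; break-even revenue = 48,571.63 × R$307.26 = R$14,924,119.10.
Current sales = 103,110 × R$307.26 = R$31,681,578.60.
Margin of safety = (R$31,681,578.60 − R$14,924,119.10) ÷ R$31,681,578.60 = 52.9%.

52.9%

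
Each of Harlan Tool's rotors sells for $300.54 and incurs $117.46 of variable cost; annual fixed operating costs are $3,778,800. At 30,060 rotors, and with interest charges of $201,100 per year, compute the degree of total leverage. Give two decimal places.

3.61

At 30,060 units, contribution = 30,060 × $183.08 = $5,503,384.80.
Subtracting fixed costs: EBIT = $5,503,384.80 − $3,778,800 = $1,724,584.80. Interest = $201,100.00.
DOL = $5,503,384.80 ÷ $1,724,584.80 = 3.1911; DFL = $1,724,584.80 ÷ $1,523,484.80 = 1.1320.
Combined leverage = 3.1911 × 1.1320 = 3.6123.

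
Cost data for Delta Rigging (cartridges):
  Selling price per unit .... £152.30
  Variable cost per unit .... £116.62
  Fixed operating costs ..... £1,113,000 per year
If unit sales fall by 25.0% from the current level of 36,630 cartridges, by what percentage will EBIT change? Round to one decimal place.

-168.5%

Contribution at this volume is 36,630 × £35.68 = £1,306,958.40.
EBIT = £1,306,958.40 − £1,113,000 = £193,958.40.
Degree of operating leverage = £1,306,958.40 / £193,958.40 = 6.7383.
%ΔEBIT = DOL × %ΔSales = 6.7383 × -25.0% = -168.5%.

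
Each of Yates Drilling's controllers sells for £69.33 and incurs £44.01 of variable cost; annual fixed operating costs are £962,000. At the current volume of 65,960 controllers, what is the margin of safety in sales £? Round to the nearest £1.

£1,938,905

Each unit contributes £69.33 − £44.01 = £25.32. Break-even units = £962,000 ÷ £25.32 = 37,993.68; break-even revenue = 37,993.68 × £69.33 = £2,634,101.90.
Actual sales revenue = 65,960 × £69.33 = £4,573,006.80.
Margin of safety = £4,573,006.80 − £2,634,101.90 = £1,938,905.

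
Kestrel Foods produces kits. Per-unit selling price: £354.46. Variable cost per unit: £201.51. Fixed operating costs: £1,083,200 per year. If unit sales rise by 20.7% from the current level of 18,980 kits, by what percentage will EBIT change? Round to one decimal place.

+33.0%

At 18,980 units, contribution = 18,980 × £152.95 = £2,902,991.00.
Operating income = contribution − fixed costs = £2,902,991.00 − £1,083,200 = £1,819,791.00.
So DOL = total CM / EBIT = £2,902,991.00 / £1,819,791.00 = 1.5952.
Operating income changes by 1.5952 × +20.7% = +33.0%.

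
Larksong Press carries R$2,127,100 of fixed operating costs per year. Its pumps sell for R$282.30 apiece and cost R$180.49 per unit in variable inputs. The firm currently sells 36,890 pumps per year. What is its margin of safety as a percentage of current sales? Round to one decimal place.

Each unit contributes R$282.30 − R$180.49 = R$101.81. Break-even units = R$2,127,100 ÷ R$101.81 = 20,892.84; break-even revenue = 20,892.84 × R$282.30 = R$5,898,048.62.
Current sales = 36,890 × R$282.30 = R$10,414,047.00.
Margin of safety = (R$10,414,047.00 − R$5,898,048.62) ÷ R$10,414,047.00 = 43.4%.

43.4%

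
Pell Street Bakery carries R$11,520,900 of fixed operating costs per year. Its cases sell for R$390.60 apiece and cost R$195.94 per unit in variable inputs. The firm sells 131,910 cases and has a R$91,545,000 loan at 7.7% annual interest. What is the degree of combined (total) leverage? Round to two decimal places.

At 131,910 units, contribution = 131,910 × R$194.66 = R$25,677,600.60.
EBIT = R$25,677,600.60 − R$11,520,900 = R$14,156,700.60. Interest = R$7,048,965.00, so EBIT − I = R$7,107,735.60.
DCL = contribution ÷ (EBIT − I) = R$25,677,600.60 ÷ R$7,107,735.60 = 3.6126.

3.61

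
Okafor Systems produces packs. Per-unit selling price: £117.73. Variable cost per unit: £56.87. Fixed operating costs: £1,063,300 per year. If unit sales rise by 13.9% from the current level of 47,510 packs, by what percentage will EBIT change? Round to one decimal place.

Total contribution margin = 47,510 × £60.86 = £2,891,458.60.
Subtracting fixed costs: EBIT = £2,891,458.60 − £1,063,300 = £1,828,158.60.
DOL = contribution ÷ EBIT = £2,891,458.60 ÷ £1,828,158.60 = 1.5816.
Operating income changes by 1.5816 × +13.9% = +22.0%.

+22.0%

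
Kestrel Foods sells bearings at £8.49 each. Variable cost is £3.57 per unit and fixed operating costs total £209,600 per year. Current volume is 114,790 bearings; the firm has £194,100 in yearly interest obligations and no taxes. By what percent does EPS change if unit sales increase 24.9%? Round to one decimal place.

+87.3%

Total contribution margin = 114,790 × £4.92 = £564,766.80.
Operating income = contribution − fixed costs = £564,766.80 − £209,600 = £355,166.80.
After interest of £194,100.00, pre-tax earnings = £161,066.80.
Degree of combined leverage = contribution ÷ (EBIT − I) = £564,766.80 ÷ £161,066.80 = 3.5064.
%ΔEPS = DCL × %ΔSales = 3.5064 × +24.9% = +87.3%.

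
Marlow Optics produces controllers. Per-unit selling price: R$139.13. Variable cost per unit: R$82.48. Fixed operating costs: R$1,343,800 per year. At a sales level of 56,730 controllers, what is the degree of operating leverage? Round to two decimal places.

1.72

At 56,730 units, contribution = 56,730 × R$56.65 = R$3,213,754.50.
Subtracting fixed costs: EBIT = R$3,213,754.50 − R$1,343,800 = R$1,869,954.50.
DOL = contribution ÷ EBIT = R$3,213,754.50 ÷ R$1,869,954.50 = 1.7186.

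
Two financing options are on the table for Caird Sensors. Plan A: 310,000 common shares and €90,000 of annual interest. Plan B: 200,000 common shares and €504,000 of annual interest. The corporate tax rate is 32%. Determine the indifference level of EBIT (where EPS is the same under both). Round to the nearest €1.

€1,256,727

Set EPS_A = EPS_B: (EBIT − €90,000)(1 − 0.32) ÷ 310,000 = (EBIT − €504,000)(1 − 0.32) ÷ 200,000.
The (1 − t) factor cancels: (EBIT − 90,000) × 200,000 = (EBIT − 504,000) × 310,000.
Solving, EBIT = (504,000·310,000 − 90,000·200,000) / (310,000 − 200,000) = 138,240,000,000 / 110,000 = 1,256,727.27.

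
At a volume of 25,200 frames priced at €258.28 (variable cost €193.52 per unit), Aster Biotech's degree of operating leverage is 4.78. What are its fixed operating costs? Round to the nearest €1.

Contribution at this volume is 25,200 × €64.76 = €1,631,952.00.
Since DOL = CM ÷ EBIT, EBIT = €1,631,952.00 ÷ 4.78 = €341,412.55.
Fixed costs = CM − EBIT = €1,631,952.00 − €341,412.55 = €1,290,539.

€1,290,539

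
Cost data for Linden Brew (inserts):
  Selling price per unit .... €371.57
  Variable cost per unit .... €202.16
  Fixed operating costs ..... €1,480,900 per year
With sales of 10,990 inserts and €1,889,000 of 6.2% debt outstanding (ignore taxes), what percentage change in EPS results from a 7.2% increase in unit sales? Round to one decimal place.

+50.8%

At 10,990 units, contribution = 10,990 × €169.41 = €1,861,815.90.
Subtracting fixed costs: EBIT = €1,861,815.90 − €1,480,900 = €380,915.90.
After interest of €117,118.00, pre-tax earnings = €263,797.90.
DCL = total CM / (EBIT − I) = €1,861,815.90 / €263,797.90 = 7.0577.
%ΔEPS = DCL × %ΔSales = 7.0577 × +7.2% = +50.8%.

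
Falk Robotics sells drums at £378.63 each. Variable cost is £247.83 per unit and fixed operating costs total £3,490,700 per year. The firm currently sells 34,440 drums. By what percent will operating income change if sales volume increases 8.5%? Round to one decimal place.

+37.8%

Total contribution margin = 34,440 × £130.80 = £4,504,752.00.
Subtracting fixed costs: EBIT = £4,504,752.00 − £3,490,700 = £1,014,052.00.
So DOL = total CM / EBIT = £4,504,752.00 / £1,014,052.00 = 4.4423.
Operating income changes by 4.4423 × +8.5% = +37.8%.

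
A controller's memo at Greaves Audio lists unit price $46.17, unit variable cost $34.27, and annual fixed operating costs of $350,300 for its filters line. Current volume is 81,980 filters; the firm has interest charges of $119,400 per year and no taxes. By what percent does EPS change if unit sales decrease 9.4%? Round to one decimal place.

-18.1%

At 81,980 units, contribution = 81,980 × $11.90 = $975,562.00.
Subtracting fixed costs: EBIT = $975,562.00 − $350,300 = $625,262.00.
Interest = $119,400.00, so EBIT − I = $505,862.00.
Degree of combined leverage = contribution ÷ (EBIT − I) = $975,562.00 ÷ $505,862.00 = 1.9285.
%ΔEPS = DCL × %ΔSales = 1.9285 × -9.4% = -18.1%.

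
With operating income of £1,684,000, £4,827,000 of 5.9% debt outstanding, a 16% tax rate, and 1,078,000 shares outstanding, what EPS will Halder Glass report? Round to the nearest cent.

Pre-tax income = £1,684,000 − £284,793.00 = £1,399,207.00.
After tax at 16%: net income = £1,399,207.00 × 0.84 = £1,175,333.88.
EPS = £1,175,333.88 ÷ 1,078,000 = £1.09.

£1.09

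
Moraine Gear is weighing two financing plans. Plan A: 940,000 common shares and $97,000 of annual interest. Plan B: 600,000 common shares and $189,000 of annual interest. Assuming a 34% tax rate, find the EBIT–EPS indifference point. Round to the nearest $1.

$351,353

At indifference, (EBIT − 97,000)(1 − t)/940,000 = (EBIT − 189,000)(1 − t)/600,000.
The (1 − t) factor cancels: (EBIT − 97,000) × 600,000 = (EBIT − 189,000) × 940,000.
Solving, EBIT = (189,000·940,000 − 97,000·600,000) / (940,000 − 600,000) = 119,460,000,000 / 340,000 = 351,352.94.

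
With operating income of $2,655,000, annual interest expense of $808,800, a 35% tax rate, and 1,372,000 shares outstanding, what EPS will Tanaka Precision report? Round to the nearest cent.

Interest = $808,800.00, so EBT = $2,655,000 − $808,800.00 = $1,846,200.00.
After tax at 35%: net income = $1,846,200.00 × 0.65 = $1,200,030.00.
EPS = $1,200,030.00 ÷ 1,372,000 = $0.87.

$0.87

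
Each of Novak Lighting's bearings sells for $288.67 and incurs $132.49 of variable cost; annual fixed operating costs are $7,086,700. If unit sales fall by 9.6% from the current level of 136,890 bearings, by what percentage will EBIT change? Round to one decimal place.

-14.4%

Contribution at this volume is 136,890 × $156.18 = $21,379,480.20.
Operating income = contribution − fixed costs = $21,379,480.20 − $7,086,700 = $14,292,780.20.
Degree of operating leverage = $21,379,480.20 / $14,292,780.20 = 1.4958.
So EBIT moves 1.4958 × (-9.6%) = -14.4%.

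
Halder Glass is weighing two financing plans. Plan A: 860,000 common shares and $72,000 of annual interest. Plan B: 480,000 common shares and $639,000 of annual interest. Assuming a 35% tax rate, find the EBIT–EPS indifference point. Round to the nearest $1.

$1,355,211

At indifference, (EBIT − 72,000)(1 − t)/860,000 = (EBIT − 639,000)(1 − t)/480,000.
Cancelling (1 − t) and cross-multiplying: 480,000·(EBIT − 72,000) = 860,000·(EBIT − 639,000).
EBIT × (860,000 − 480,000) = 639,000 × 860,000 − 72,000 × 480,000 = 514,980,000,000, so EBIT = 514,980,000,000 ÷ 380,000 = 1,355,210.53.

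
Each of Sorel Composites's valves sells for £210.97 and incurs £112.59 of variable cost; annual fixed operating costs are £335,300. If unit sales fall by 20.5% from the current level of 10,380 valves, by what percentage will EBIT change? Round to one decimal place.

At 10,380 units, contribution = 10,380 × £98.38 = £1,021,184.40.
Subtracting fixed costs: EBIT = £1,021,184.40 − £335,300 = £685,884.40.
Degree of operating leverage = £1,021,184.40 / £685,884.40 = 1.4889.
So EBIT moves 1.4889 × (-20.5%) = -30.5%.

-30.5%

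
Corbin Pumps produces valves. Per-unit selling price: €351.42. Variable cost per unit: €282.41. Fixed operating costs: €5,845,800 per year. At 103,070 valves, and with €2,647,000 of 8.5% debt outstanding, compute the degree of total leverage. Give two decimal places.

Total contribution margin = 103,070 × €69.01 = €7,112,860.70.
EBIT = €7,112,860.70 − €5,845,800 = €1,267,060.70. Interest = €224,995.00, so EBIT − I = €1,042,065.70.
DCL = contribution ÷ (EBIT − I) = €7,112,860.70 ÷ €1,042,065.70 = 6.8257.

6.83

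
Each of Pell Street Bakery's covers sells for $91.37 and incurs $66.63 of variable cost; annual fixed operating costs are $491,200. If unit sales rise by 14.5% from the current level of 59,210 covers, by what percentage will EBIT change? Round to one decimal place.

+21.8%

Total contribution margin = 59,210 × $24.74 = $1,464,855.40.
EBIT = $1,464,855.40 − $491,200 = $973,655.40.
So DOL = total CM / EBIT = $1,464,855.40 / $973,655.40 = 1.5045.
Operating income changes by 1.5045 × +14.5% = +21.8%.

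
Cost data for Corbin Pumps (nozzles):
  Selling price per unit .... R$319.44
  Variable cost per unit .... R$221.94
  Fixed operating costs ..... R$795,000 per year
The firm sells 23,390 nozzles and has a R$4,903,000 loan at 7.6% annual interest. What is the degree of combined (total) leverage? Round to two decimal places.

At 23,390 units, contribution = 23,390 × R$97.50 = R$2,280,525.00.
Operating income = contribution − fixed costs = R$2,280,525.00 − R$795,000 = R$1,485,525.00. Interest = R$372,628.00, so EBIT − I = R$1,112,897.00.
Degree of total leverage = total CM / (EBIT − interest) = R$2,280,525.00 / R$1,112,897.00 = 2.0492.

2.05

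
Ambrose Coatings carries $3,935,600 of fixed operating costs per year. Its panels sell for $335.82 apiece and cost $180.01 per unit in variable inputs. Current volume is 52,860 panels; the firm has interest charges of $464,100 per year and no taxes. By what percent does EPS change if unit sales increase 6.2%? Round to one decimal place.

Contribution at this volume is 52,860 × $155.81 = $8,236,116.60.
EBIT = $8,236,116.60 − $3,935,600 = $4,300,516.60.
Interest = $464,100.00, so EBIT − I = $3,836,416.60.
DCL = total CM / (EBIT − I) = $8,236,116.60 / $3,836,416.60 = 2.1468.
EPS therefore changes by 2.1468 × (+6.2%) = +13.3%.

+13.3%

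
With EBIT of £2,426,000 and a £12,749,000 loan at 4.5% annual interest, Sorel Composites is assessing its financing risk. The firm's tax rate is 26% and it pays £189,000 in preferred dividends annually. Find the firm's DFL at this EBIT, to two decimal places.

Interest = £573,705.00.
Preferred dividends grossed up pre-tax: £189,000 / (1 − 0.26) = £255,405.41.
DFL = EBIT ÷ [EBIT − I − D_p/(1−t)] = £2,426,000 ÷ [£2,426,000 − £573,705.00 − £255,405.41] = £2,426,000 ÷ £1,596,889.59 = 1.5192.

1.52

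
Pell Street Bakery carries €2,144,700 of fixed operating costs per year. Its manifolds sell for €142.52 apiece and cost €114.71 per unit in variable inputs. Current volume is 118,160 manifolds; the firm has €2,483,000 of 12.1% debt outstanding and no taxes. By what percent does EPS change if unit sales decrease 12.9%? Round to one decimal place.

-50.4%

Contribution at this volume is 118,160 × €27.81 = €3,286,029.60.
EBIT = €3,286,029.60 − €2,144,700 = €1,141,329.60.
After interest of €300,443.00, pre-tax earnings = €840,886.60.
Degree of combined leverage = contribution ÷ (EBIT − I) = €3,286,029.60 ÷ €840,886.60 = 3.9078.
%ΔEPS = DCL × %ΔSales = 3.9078 × -12.9% = -50.4%.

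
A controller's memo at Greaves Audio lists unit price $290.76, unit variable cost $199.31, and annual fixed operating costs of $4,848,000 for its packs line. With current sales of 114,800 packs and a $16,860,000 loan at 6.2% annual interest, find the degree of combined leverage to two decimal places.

At 114,800 units, contribution = 114,800 × $91.45 = $10,498,460.00.
EBIT = $10,498,460.00 − $4,848,000 = $5,650,460.00. Interest = $1,045,320.00.
DOL = $10,498,460.00 ÷ $5,650,460.00 = 1.8580; DFL = $5,650,460.00 ÷ $4,605,140.00 = 1.2270.
DCL = DOL × DFL = 1.8580 × 1.2270 = 2.2798.

2.28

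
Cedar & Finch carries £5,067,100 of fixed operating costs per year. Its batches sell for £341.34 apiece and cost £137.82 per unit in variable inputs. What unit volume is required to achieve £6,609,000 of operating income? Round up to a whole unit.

57,371 batches

Each unit contributes £341.34 − £137.82 = £203.52.
Need Q such that Q × £203.52 − £5,067,100 = £6,609,000, i.e. Q = £11,676,100 / £203.52 = 57,370.77 → 57,371.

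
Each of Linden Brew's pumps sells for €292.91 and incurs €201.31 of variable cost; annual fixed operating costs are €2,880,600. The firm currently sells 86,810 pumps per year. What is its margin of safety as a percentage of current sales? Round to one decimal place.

Each unit contributes €292.91 − €201.31 = €91.60. Break-even units = €2,880,600 ÷ €91.60 = 31,447.60; break-even revenue = 31,447.60 × €292.91 = €9,211,316.00.
Current sales = 86,810 × €292.91 = €25,427,517.10.
Margin of safety = (€25,427,517.10 − €9,211,316.00) ÷ €25,427,517.10 = 63.8%.

63.8%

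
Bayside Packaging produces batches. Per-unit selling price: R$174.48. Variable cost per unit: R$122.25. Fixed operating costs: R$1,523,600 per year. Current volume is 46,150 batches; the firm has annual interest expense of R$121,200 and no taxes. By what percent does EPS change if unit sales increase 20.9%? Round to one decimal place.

Total contribution margin = 46,150 × R$52.23 = R$2,410,414.50.
Operating income = contribution − fixed costs = R$2,410,414.50 − R$1,523,600 = R$886,814.50.
Interest = R$121,200.00, so EBIT − I = R$765,614.50.
DCL = total CM / (EBIT − I) = R$2,410,414.50 / R$765,614.50 = 3.1483.
%ΔEPS = DCL × %ΔSales = 3.1483 × +20.9% = +65.8%.

+65.8%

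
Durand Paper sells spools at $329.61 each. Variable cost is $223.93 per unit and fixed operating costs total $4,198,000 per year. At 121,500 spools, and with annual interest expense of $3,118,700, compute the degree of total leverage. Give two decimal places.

At 121,500 units, contribution = 121,500 × $105.68 = $12,840,120.00.
Operating income = contribution − fixed costs = $12,840,120.00 − $4,198,000 = $8,642,120.00. Interest = $3,118,700.00, so EBIT − I = $5,523,420.00.
Degree of total leverage = total CM / (EBIT − interest) = $12,840,120.00 / $5,523,420.00 = 2.3247.

2.32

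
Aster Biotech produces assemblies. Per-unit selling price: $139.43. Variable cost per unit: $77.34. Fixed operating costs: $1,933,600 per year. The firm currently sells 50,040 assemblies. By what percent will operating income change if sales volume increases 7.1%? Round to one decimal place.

Contribution at this volume is 50,040 × $62.09 = $3,106,983.60.
Operating income = contribution − fixed costs = $3,106,983.60 − $1,933,600 = $1,173,383.60.
So DOL = total CM / EBIT = $3,106,983.60 / $1,173,383.60 = 2.6479.
So EBIT moves 2.6479 × (+7.1%) = +18.8%.

+18.8%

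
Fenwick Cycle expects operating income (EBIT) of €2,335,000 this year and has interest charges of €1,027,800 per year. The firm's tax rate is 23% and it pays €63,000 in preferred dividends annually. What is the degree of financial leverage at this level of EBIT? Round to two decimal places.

Annual interest charges come to €1,027,800.00.
Pre-tax preferred-dividend burden = €63,000 ÷ (1 − 0.23) = €81,818.18.
DFL = EBIT ÷ [EBIT − I − D_p/(1−t)] = €2,335,000 ÷ [€2,335,000 − €1,027,800.00 − €81,818.18] = €2,335,000 ÷ €1,225,381.82 = 1.9055.

1.91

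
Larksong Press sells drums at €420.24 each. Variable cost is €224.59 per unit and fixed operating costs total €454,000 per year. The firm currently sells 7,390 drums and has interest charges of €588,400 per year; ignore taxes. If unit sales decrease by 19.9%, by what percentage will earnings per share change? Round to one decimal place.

Total contribution margin = 7,390 × €195.65 = €1,445,853.50.
EBIT = €1,445,853.50 − €454,000 = €991,853.50.
After interest of €588,400.00, pre-tax earnings = €403,453.50.
DCL = total CM / (EBIT − I) = €1,445,853.50 / €403,453.50 = 3.5837.
%ΔEPS = DCL × %ΔSales = 3.5837 × -19.9% = -71.3%.

-71.3%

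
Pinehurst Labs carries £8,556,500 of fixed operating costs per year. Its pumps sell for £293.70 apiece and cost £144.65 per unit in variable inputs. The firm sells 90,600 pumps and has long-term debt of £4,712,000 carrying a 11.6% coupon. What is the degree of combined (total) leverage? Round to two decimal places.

Total contribution margin = 90,600 × £149.05 = £13,503,930.00.
EBIT = £13,503,930.00 − £8,556,500 = £4,947,430.00. Interest = £546,592.00, so EBIT − I = £4,400,838.00.
DCL = contribution ÷ (EBIT − I) = £13,503,930.00 ÷ £4,400,838.00 = 3.0685.

3.07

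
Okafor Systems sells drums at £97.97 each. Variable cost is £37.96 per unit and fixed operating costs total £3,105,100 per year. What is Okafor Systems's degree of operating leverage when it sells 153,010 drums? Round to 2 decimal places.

Contribution at this volume is 153,010 × £60.01 = £9,182,130.10.
Subtracting fixed costs: EBIT = £9,182,130.10 − £3,105,100 = £6,077,030.10.
So DOL = total CM / EBIT = £9,182,130.10 / £6,077,030.10 = 1.5110.

1.51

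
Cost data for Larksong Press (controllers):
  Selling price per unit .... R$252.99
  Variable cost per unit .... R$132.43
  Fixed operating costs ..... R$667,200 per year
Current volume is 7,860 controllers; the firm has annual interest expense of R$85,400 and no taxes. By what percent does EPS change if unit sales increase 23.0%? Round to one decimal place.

+111.8%

At 7,860 units, contribution = 7,860 × R$120.56 = R$947,601.60.
Operating income = contribution − fixed costs = R$947,601.60 − R$667,200 = R$280,401.60.
After interest of R$85,400.00, pre-tax earnings = R$195,001.60.
Degree of combined leverage = contribution ÷ (EBIT − I) = R$947,601.60 ÷ R$195,001.60 = 4.8595.
%ΔEPS = DCL × %ΔSales = 4.8595 × +23.0% = +111.8%.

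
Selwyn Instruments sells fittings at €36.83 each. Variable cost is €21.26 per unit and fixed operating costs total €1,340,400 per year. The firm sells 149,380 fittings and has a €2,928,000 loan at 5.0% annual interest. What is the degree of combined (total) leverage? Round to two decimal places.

At 149,380 units, contribution = 149,380 × €15.57 = €2,325,846.60.
Subtracting fixed costs: EBIT = €2,325,846.60 − €1,340,400 = €985,446.60. Interest = €146,400.00.
DOL = €2,325,846.60 ÷ €985,446.60 = 2.3602; DFL = €985,446.60 ÷ €839,046.60 = 1.1745.
Combined leverage = 2.3602 × 1.1745 = 2.7721.

2.77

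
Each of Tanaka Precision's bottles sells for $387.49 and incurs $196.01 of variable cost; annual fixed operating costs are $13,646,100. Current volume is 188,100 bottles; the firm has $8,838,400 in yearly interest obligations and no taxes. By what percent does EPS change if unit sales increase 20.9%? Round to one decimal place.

Total contribution margin = 188,100 × $191.48 = $36,017,388.00.
Subtracting fixed costs: EBIT = $36,017,388.00 − $13,646,100 = $22,371,288.00.
After interest of $8,838,400.00, pre-tax earnings = $13,532,888.00.
DCL = total CM / (EBIT − I) = $36,017,388.00 / $13,532,888.00 = 2.6615.
EPS therefore changes by 2.6615 × (+20.9%) = +55.6%.

+55.6%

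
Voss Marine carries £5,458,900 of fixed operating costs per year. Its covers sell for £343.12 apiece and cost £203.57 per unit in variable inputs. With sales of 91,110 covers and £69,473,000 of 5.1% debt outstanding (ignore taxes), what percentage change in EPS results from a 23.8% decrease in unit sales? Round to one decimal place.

Total contribution margin = 91,110 × £139.55 = £12,714,400.50.
EBIT = £12,714,400.50 − £5,458,900 = £7,255,500.50.
After interest of £3,543,123.00, pre-tax earnings = £3,712,377.50.
Degree of combined leverage = contribution ÷ (EBIT − I) = £12,714,400.50 ÷ £3,712,377.50 = 3.4249.
%ΔEPS = DCL × %ΔSales = 3.4249 × -23.8% = -81.5%.

-81.5%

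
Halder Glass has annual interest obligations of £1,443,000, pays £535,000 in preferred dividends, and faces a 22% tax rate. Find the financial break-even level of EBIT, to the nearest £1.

£2,128,897

Grossing the preferred dividend up to pre-tax terms: £535,000 / (1 − 0.22) = £685,897.44.
EPS = 0 when EBIT covers interest plus the pre-tax preferred burden: £1,443,000 + £685,897.44 = £2,128,897.44.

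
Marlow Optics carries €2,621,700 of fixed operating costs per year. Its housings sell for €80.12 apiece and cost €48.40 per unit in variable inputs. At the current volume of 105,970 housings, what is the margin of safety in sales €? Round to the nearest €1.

Unit CM = price − variable cost = €80.12 − €48.40 = €31.72. Break-even units = €2,621,700 ÷ €31.72 = 82,651.32; break-even revenue = 82,651.32 × €80.12 = €6,622,024.09.
Current sales = 105,970 × €80.12 = €8,490,316.40.
Margin of safety = €8,490,316.40 − €6,622,024.09 = €1,868,292.

€1,868,292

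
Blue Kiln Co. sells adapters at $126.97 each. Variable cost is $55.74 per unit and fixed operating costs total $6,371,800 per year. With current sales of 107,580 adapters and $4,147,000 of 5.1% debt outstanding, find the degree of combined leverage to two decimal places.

7.10

At 107,580 units, contribution = 107,580 × $71.23 = $7,662,923.40.
EBIT = $7,662,923.40 − $6,371,800 = $1,291,123.40. Interest = $211,497.00, so EBIT − I = $1,079,626.40.
Degree of total leverage = total CM / (EBIT − interest) = $7,662,923.40 / $1,079,626.40 = 7.0978.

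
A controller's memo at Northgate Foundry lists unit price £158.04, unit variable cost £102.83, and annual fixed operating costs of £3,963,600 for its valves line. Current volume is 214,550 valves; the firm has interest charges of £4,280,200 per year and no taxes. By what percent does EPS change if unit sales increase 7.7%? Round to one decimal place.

Contribution at this volume is 214,550 × £55.21 = £11,845,305.50.
Operating income = contribution − fixed costs = £11,845,305.50 − £3,963,600 = £7,881,705.50.
Interest = £4,280,200.00, so EBIT − I = £3,601,505.50.
Degree of combined leverage = contribution ÷ (EBIT − I) = £11,845,305.50 ÷ £3,601,505.50 = 3.2890.
EPS therefore changes by 3.2890 × (+7.7%) = +25.3%.

+25.3%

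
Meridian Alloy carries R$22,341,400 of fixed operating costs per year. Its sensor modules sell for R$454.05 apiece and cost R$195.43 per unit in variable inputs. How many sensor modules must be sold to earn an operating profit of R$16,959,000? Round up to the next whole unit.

151,962 sensor modules

Contribution margin per unit = R$454.05 − R$195.43 = R$258.62.
Need Q such that Q × R$258.62 − R$22,341,400 = R$16,959,000, i.e. Q = R$39,300,400 / R$258.62 = 151,961.95 → 151,962.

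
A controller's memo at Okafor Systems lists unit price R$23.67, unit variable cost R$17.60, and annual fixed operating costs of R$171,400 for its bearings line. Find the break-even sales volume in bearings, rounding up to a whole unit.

28,238 bearings

Contribution margin per unit = R$23.67 − R$17.60 = R$6.07.
Units to break even: R$171,400 ÷ R$6.07 = 28,237.23, rounded up to 28,238.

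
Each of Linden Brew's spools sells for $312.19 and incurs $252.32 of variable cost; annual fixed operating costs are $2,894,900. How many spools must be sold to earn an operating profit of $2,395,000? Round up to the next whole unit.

88,357 spools

Contribution margin per unit = $312.19 − $252.32 = $59.87.
Units = (FC + target) / CM = ($2,894,900 + $2,395,000) / $59.87 = 88,356.44, so 88,357 spools.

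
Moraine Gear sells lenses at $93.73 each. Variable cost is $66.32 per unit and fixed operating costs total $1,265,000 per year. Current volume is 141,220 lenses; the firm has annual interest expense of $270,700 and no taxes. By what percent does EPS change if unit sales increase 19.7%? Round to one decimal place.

+32.7%

Total contribution margin = 141,220 × $27.41 = $3,870,840.20.
Subtracting fixed costs: EBIT = $3,870,840.20 − $1,265,000 = $2,605,840.20.
After interest of $270,700.00, pre-tax earnings = $2,335,140.20.
Degree of combined leverage = contribution ÷ (EBIT − I) = $3,870,840.20 ÷ $2,335,140.20 = 1.6576.
%ΔEPS = DCL × %ΔSales = 1.6576 × +19.7% = +32.7%.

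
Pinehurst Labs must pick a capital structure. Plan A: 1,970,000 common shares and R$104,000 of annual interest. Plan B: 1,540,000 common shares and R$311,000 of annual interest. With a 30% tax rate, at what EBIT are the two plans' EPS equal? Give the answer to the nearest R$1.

At indifference, (EBIT − 104,000)(1 − t)/1,970,000 = (EBIT − 311,000)(1 − t)/1,540,000.
The (1 − t) factor cancels: (EBIT − 104,000) × 1,540,000 = (EBIT − 311,000) × 1,970,000.
EBIT × (1,970,000 − 1,540,000) = 311,000 × 1,970,000 − 104,000 × 1,540,000 = 452,510,000,000, so EBIT = 452,510,000,000 ÷ 430,000 = 1,052,348.84.

R$1,052,349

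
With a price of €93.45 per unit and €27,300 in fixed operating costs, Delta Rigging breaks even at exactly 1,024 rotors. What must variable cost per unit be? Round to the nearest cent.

€66.79

Contribution per unit must be FC / Q = €27,300 / 1,024 = €26.6602.
Hence VC = price − CM = €93.45 − €26.6602 = €66.79.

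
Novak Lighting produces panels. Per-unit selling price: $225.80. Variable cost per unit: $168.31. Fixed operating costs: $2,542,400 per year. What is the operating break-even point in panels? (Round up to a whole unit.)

44,224 panels

Each unit contributes $225.80 − $168.31 = $57.49.
Units to break even: $2,542,400 ÷ $57.49 = 44,223.34, rounded up to 44,224.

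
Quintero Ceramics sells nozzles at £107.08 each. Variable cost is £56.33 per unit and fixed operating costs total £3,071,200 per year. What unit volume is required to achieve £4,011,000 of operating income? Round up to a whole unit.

139,551 nozzles

Contribution margin per unit = £107.08 − £56.33 = £50.75.
Need Q such that Q × £50.75 − £3,071,200 = £4,011,000, i.e. Q = £7,082,200 / £50.75 = 139,550.74 → 139,551.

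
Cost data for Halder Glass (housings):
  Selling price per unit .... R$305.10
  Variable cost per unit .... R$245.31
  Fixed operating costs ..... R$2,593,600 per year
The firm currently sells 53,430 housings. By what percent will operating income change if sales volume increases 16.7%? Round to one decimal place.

Contribution at this volume is 53,430 × R$59.79 = R$3,194,579.70.
EBIT = R$3,194,579.70 − R$2,593,600 = R$600,979.70.
So DOL = total CM / EBIT = R$3,194,579.70 / R$600,979.70 = 5.3156.
%ΔEBIT = DOL × %ΔSales = 5.3156 × +16.7% = +88.8%.

+88.8%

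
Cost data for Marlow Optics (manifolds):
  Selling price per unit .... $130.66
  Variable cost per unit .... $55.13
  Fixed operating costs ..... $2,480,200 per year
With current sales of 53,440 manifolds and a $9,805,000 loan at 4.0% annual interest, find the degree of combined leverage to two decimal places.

3.47

At 53,440 units, contribution = 53,440 × $75.53 = $4,036,323.20.
EBIT = $4,036,323.20 − $2,480,200 = $1,556,123.20. Interest = $392,200.00, so EBIT − I = $1,163,923.20.
DCL = contribution ÷ (EBIT − I) = $4,036,323.20 ÷ $1,163,923.20 = 3.4679.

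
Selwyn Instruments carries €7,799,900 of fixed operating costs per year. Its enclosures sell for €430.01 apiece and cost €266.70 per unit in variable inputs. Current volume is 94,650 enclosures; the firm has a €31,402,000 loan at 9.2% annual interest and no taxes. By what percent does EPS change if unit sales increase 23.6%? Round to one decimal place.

Total contribution margin = 94,650 × €163.31 = €15,457,291.50.
Operating income = contribution − fixed costs = €15,457,291.50 − €7,799,900 = €7,657,391.50.
Interest = €2,888,984.00, so EBIT − I = €4,768,407.50.
DCL = total CM / (EBIT − I) = €15,457,291.50 / €4,768,407.50 = 3.2416.
EPS therefore changes by 3.2416 × (+23.6%) = +76.5%.

+76.5%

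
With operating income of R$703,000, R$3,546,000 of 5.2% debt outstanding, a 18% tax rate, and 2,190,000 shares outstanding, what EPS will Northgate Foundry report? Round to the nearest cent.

Pre-tax income = R$703,000 − R$184,392.00 = R$518,608.00.
Net income = R$518,608.00 × (1 − 0.18) = R$425,258.56.
Per share: R$425,258.56 / 2,190,000 shares = R$0.19.

R$0.19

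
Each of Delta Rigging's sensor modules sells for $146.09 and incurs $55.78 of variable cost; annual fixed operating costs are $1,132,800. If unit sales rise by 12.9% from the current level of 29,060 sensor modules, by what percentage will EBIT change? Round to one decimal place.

Contribution at this volume is 29,060 × $90.31 = $2,624,408.60.
Operating income = contribution − fixed costs = $2,624,408.60 − $1,132,800 = $1,491,608.60.
DOL = contribution ÷ EBIT = $2,624,408.60 ÷ $1,491,608.60 = 1.7594.
So EBIT moves 1.7594 × (+12.9%) = +22.7%.

+22.7%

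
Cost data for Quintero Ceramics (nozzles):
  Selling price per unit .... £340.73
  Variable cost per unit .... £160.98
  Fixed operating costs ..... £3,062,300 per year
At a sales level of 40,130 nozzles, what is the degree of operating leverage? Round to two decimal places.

Total contribution margin = 40,130 × £179.75 = £7,213,367.50.
EBIT = £7,213,367.50 − £3,062,300 = £4,151,067.50.
So DOL = total CM / EBIT = £7,213,367.50 / £4,151,067.50 = 1.7377.

1.74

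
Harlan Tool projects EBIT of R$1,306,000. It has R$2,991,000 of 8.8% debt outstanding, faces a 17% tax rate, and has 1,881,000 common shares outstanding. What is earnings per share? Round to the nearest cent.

Pre-tax income = R$1,306,000 − R$263,208.00 = R$1,042,792.00.
Net income = R$1,042,792.00 × (1 − 0.17) = R$865,517.36.
Per share: R$865,517.36 / 1,881,000 shares = R$0.46.

R$0.46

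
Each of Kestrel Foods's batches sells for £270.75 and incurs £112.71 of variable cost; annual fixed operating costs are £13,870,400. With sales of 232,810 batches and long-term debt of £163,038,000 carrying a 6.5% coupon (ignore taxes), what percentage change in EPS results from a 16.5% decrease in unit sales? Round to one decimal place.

-49.3%

Contribution at this volume is 232,810 × £158.04 = £36,793,292.40.
EBIT = £36,793,292.40 − £13,870,400 = £22,922,892.40.
After interest of £10,597,470.00, pre-tax earnings = £12,325,422.40.
Degree of combined leverage = contribution ÷ (EBIT − I) = £36,793,292.40 ÷ £12,325,422.40 = 2.9852.
EPS therefore changes by 2.9852 × (-16.5%) = -49.3%.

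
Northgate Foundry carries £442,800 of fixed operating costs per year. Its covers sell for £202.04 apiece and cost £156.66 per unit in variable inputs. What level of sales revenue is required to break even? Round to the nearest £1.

CM per unit = £202.04 − £156.66 = £45.38; CM ratio = £45.38 / £202.04 = 0.2246.
Break-even sales = FC ÷ CM ratio = £442,800 × £202.04 / £45.38 = £1,971,426.

£1,971,426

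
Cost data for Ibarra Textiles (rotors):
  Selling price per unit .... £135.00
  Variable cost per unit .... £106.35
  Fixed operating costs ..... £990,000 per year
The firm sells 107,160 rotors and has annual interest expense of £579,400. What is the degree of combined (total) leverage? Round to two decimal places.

2.05

Contribution at this volume is 107,160 × £28.65 = £3,070,134.00.
Operating income = contribution − fixed costs = £3,070,134.00 − £990,000 = £2,080,134.00. Interest = £579,400.00.
DOL = £3,070,134.00 ÷ £2,080,134.00 = 1.4759; DFL = £2,080,134.00 ÷ £1,500,734.00 = 1.3861.
Combined leverage = 1.4759 × 1.3861 = 2.0457.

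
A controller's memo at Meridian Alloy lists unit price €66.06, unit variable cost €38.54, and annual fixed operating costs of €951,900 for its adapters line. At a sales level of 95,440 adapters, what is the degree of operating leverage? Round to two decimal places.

Contribution at this volume is 95,440 × €27.52 = €2,626,508.80.
Operating income = contribution − fixed costs = €2,626,508.80 − €951,900 = €1,674,608.80.
So DOL = total CM / EBIT = €2,626,508.80 / €1,674,608.80 = 1.5684.

1.57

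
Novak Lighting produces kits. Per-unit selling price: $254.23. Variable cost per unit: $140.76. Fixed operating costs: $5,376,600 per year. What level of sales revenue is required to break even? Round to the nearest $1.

$12,046,294

CM per unit = $254.23 − $140.76 = $113.47; CM ratio = $113.47 / $254.23 = 0.4463.
Break-even revenue = fixed costs × price ÷ CM = $5,376,600 × $254.23 ÷ $113.47 = $12,046,294.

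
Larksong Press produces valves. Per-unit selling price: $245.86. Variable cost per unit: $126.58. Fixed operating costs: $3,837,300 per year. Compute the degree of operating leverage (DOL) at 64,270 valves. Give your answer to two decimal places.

Total contribution margin = 64,270 × $119.28 = $7,666,125.60.
Operating income = contribution − fixed costs = $7,666,125.60 − $3,837,300 = $3,828,825.60.
So DOL = total CM / EBIT = $7,666,125.60 / $3,828,825.60 = 2.0022.

2.00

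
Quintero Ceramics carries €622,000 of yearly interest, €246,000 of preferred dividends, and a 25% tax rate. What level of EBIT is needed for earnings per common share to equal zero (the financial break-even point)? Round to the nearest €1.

€950,000

Grossing the preferred dividend up to pre-tax terms: €246,000 / (1 − 0.25) = €328,000.00.
EPS = 0 when EBIT covers interest plus the pre-tax preferred burden: €622,000 + €328,000.00 = €950,000.00.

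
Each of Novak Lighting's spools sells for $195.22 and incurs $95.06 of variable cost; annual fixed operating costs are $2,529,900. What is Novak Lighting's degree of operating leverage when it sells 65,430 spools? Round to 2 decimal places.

At 65,430 units, contribution = 65,430 × $100.16 = $6,553,468.80.
Operating income = contribution − fixed costs = $6,553,468.80 − $2,529,900 = $4,023,568.80.
DOL = contribution ÷ EBIT = $6,553,468.80 ÷ $4,023,568.80 = 1.6288.

1.63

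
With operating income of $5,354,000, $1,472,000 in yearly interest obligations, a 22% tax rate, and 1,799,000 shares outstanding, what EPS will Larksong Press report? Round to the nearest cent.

$1.68

Pre-tax income = $5,354,000 − $1,472,000.00 = $3,882,000.00.
After tax at 22%: net income = $3,882,000.00 × 0.78 = $3,027,960.00.
Per share: $3,027,960.00 / 1,799,000 shares = $1.68.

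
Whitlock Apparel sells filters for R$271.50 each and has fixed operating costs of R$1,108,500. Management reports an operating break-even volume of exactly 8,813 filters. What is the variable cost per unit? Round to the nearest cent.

At break-even, FC = Q × (P − VC), so P − VC = R$1,108,500 ÷ 8,813 = R$125.7801.
Hence VC = price − CM = R$271.50 − R$125.7801 = R$145.72.

R$145.72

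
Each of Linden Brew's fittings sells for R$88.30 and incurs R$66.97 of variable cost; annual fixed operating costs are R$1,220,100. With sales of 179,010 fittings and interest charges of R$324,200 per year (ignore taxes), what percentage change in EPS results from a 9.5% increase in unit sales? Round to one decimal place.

+16.0%

Total contribution margin = 179,010 × R$21.33 = R$3,818,283.30.
Subtracting fixed costs: EBIT = R$3,818,283.30 − R$1,220,100 = R$2,598,183.30.
Interest = R$324,200.00, so EBIT − I = R$2,273,983.30.
DCL = total CM / (EBIT − I) = R$3,818,283.30 / R$2,273,983.30 = 1.6791.
EPS therefore changes by 1.6791 × (+9.5%) = +16.0%.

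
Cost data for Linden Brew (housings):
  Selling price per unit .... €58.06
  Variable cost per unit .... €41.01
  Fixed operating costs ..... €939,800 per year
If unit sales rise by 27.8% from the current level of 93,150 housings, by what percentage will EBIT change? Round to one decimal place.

+68.1%

Contribution at this volume is 93,150 × €17.05 = €1,588,207.50.
EBIT = €1,588,207.50 − €939,800 = €648,407.50.
Degree of operating leverage = €1,588,207.50 / €648,407.50 = 2.4494.
%ΔEBIT = DOL × %ΔSales = 2.4494 × +27.8% = +68.1%.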